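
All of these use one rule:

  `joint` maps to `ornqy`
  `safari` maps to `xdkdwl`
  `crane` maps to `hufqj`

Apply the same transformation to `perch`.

uhwfm

Shifts by position in joint: pos 0: j→o (+5), pos 1: o→r (+3), pos 2: i→n (+5), pos 3: n→q (+3) — repeating every 2. A repeating key of period 2 is used — shifts +5, +3 over and over.
For perch: p+5=u, e+3=h, r+5=w, c+3=f, h+5=m.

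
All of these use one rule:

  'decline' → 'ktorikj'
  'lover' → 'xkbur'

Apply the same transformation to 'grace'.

kigxm

The output letters match the input read backwards, each shifted +6: decline reversed is enilced. Read the word backwards and shift each letter +6.
On grace: reverse → ecarg; then shift: e+6=k, c+6=i, a+6=g, r+6=x, g+6=m.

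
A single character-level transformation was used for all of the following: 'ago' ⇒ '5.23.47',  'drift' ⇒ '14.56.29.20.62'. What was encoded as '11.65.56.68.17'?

a(#1)→5 and g(#7)→23: differences scale by 3, so n = 3·pos + 2. Each letter becomes 3×(its alphabet position, a=1..z=26) + 2.
Reversing it on 11.65.56.68.17: 11→(11−2)÷3=3=c, 65→(65−2)÷3=21=u, 56→(56−2)÷3=18=r, 68→(68−2)÷3=22=v, 17→(17−2)÷3=5=e.

curve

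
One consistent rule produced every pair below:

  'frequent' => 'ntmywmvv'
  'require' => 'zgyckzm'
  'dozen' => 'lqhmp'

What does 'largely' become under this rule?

It's a Vigenère-style cipher with numeric key [8,2,8]: position i shifts by key[i mod 3].
For largely: l+8=t, a+2=c, r+8=z, g+8=o, e+2=g, l+8=t, y+8=g.

tczogtg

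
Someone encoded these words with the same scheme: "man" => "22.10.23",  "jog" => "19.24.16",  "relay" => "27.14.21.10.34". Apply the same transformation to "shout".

28.17.24.30.29

m is letter #13 and maps to 22: an offset of 9. Each letter is replaced by its alphabet position (a=1..z=26) + 9.
Applying it to shout: s=19→28, h=8→17, o=15→24, u=21→30, t=20→29.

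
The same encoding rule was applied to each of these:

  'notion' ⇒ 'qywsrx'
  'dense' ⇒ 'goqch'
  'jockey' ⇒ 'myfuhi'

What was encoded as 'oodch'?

Shifts by position in notion: pos 0: n→q (+3), pos 1: o→y (+10), pos 2: t→w (+3), pos 3: i→s (+10) — repeating every 2. The shifts repeat in a cycle of length 2: positions 0,1,… shift by +3, +10, then the pattern repeats.
Undoing it on oodch: o−3=l, o−10=e, d−3=a, c−10=s, h−3=e.

lease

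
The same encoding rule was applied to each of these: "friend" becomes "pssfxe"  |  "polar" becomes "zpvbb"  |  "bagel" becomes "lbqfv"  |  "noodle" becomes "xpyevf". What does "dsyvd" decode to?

Shifts by position in friend: pos 0: f→p (+10), pos 1: r→s (+1), pos 2: i→s (+10), pos 3: e→f (+1) — repeating every 2. A repeating key of period 2 is used — shifts +10, +1 over and over.
Reversing it on dsyvd: d−10=t, s−1=r, y−10=o, v−1=u, d−10=t.

trout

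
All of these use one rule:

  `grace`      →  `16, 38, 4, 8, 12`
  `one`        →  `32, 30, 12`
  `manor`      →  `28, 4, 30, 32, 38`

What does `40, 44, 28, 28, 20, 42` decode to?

summit

g(#7)→16 and r(#18)→38: differences scale by 2, so n = 2·pos + 2. With a=1..z=26, the number is 2·pos + 2.
Undoing it on 40, 44, 28, 28, 20, 42: 40→(40−2)÷2=19=s, 44→(44−2)÷2=21=u, 28→(28−2)÷2=13=m, 28→(28−2)÷2=13=m, 20→(20−2)÷2=9=i, 42→(42−2)÷2=20=t.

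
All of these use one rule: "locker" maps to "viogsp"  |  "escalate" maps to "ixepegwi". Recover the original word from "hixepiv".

The word is reversed, then every letter is shifted forward by 4.
Undoing it on hixepiv: shift back: h−4=d, i−4=e, x−4=t, e−4=a, p−4=l, i−4=e, v−4=r → detaler; then reverse → related.

related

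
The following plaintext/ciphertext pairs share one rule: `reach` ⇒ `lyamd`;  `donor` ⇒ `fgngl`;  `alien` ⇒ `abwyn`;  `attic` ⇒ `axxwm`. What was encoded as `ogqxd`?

r(17)→l(11) and e(4)→y(24) fit y≡19x+0 (mod 26); the inverse of 19 mod 26 is 11. Treating letters as 0–25, the rule is x ↦ 19x + 0 (mod 26).
Reversing it on ogqxd: o(14)→11·(14−0)≡24=y; g(6)→11·(6−0)≡14=o; q(16)→11·(16−0)≡20=u; x(23)→11·(23−0)≡19=t; d(3)→11·(3−0)≡7=h (all mod 26).

youth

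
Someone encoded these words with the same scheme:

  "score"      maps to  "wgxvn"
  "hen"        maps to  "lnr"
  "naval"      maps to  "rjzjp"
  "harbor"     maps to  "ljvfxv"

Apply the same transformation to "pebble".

The shift depends on letter class: consonant s→w is +4, but vowel o→x is +9. Vowels shift forward by 9 and consonants shift forward by 4.
On pebble: p(cons)+4=t, e(vowel)+9=n, b(cons)+4=f, b(cons)+4=f, l(cons)+4=p, e(vowel)+9=n.

tnffpn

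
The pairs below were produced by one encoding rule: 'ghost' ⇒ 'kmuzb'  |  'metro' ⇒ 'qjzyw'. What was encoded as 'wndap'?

In ghost: g→k is +4, h→m is +5, o→u is +6, s→z is +7 — the shift increases by 1 each position. Letter i (0-indexed) is shifted by i+4, so successive shifts are 4, 5, 6, ….
Reversing it on wndap: w−4=s, n−5=i, d−6=x, a−7=t, p−8=h.

sixth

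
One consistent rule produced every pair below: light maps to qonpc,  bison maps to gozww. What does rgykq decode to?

In light: l→q is +5, i→o is +6, g→n is +7, h→p is +8 — the shift increases by 1 each position. Letter i (0-indexed) is shifted by i+5, so successive shifts are 5, 6, 7, ….
Undoing it on rgykq: r−5=m, g−6=a, y−7=r, k−8=c, q−9=h.

march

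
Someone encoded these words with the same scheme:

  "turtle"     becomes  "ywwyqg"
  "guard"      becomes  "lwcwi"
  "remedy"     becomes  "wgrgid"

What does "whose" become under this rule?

bmqxg

The shift depends on letter class: consonant t→y is +5, but vowel u→w is +2. The rule splits by letter class: vowels +2, consonants +5.
For whose: w(cons)+5=b, h(cons)+5=m, o(vowel)+2=q, s(cons)+5=x, e(vowel)+2=g.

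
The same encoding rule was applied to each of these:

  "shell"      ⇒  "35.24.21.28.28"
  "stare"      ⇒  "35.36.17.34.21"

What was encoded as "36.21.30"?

s is letter #19 and maps to 35: an offset of 16. Each letter is replaced by its alphabet position (a=1..z=26) + 16.
Undoing it on 36.21.30: 36→(36−16)÷1=20=t, 21→(21−16)÷1=5=e, 30→(30−16)÷1=14=n.

ten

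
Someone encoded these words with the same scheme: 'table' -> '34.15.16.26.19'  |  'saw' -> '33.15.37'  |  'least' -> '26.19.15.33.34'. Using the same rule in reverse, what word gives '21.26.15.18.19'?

glade

t is letter #20 and maps to 34: an offset of 14. The number is (letter's place in the alphabet, a=1) + 14.
Reversing it on 21.26.15.18.19: 21→(21−14)÷1=7=g, 26→(26−14)÷1=12=l, 15→(15−14)÷1=1=a, 18→(18−14)÷1=4=d, 19→(19−14)÷1=5=e.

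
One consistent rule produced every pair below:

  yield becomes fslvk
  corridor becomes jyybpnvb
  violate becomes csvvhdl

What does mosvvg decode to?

fellow

Shifts by position in yield: pos 0: y→f (+7), pos 1: i→s (+10), pos 2: e→l (+7), pos 3: l→v (+10) — repeating every 2. The shifts repeat in a cycle of length 2: positions 0,1,… shift by +7, +10, then the pattern repeats.
Undoing it on mosvvg: m−7=f, o−10=e, s−7=l, v−10=l, v−7=o, g−10=w.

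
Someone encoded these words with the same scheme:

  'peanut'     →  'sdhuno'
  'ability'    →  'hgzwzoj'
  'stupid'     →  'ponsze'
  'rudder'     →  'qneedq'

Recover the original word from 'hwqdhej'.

already

p(15)→s(18) and e(4)→d(3) fit y≡25x+7 (mod 26); the inverse of 25 mod 26 is 25. Each letter's alphabet position (a=0..z=25) is mapped through 25·x+7 mod 26 — an affine cipher.
Decoding hwqdhej: h(7)→25·(7−7)≡0=a; w(22)→25·(22−7)≡11=l; q(16)→25·(16−7)≡17=r; d(3)→25·(3−7)≡4=e; h(7)→25·(7−7)≡0=a; e(4)→25·(4−7)≡3=d; j(9)→25·(9−7)≡24=y (all mod 26).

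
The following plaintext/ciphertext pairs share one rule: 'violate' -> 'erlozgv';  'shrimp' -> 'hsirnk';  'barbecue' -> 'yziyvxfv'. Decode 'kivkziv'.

Each pair mirrors across the alphabet (v↔e, i↔r, o↔l): positions sum to 25. This is the alphabet-reversal cipher (Atbash): a becomes z, b becomes y, etc.
Reversing it on kivkziv: k↔p, i↔r, v↔e, k↔p, z↔a, i↔r, v↔e.

prepare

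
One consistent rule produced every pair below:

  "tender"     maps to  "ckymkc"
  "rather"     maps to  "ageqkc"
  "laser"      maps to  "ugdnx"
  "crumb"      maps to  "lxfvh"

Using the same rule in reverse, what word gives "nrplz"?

Shifts by position in tender: pos 0: t→c (+9), pos 1: e→k (+6), pos 2: n→y (+11), pos 3: d→m (+9), pos 4: e→k (+6), pos 5: r→c (+11) — repeating every 3. A repeating key of period 3 is used — shifts +9, +6, +11 over and over.
Reversing it on nrplz: n−9=e, r−6=l, p−11=e, l−9=c, z−6=t.

elect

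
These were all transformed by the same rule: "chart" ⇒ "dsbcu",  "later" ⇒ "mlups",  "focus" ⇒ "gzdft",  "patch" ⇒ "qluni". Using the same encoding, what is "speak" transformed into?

tafll

It's a Vigenère-style cipher with numeric key [1,11]: position i shifts by key[i mod 2].
On speak: s+1=t, p+11=a, e+1=f, a+11=l, k+1=l.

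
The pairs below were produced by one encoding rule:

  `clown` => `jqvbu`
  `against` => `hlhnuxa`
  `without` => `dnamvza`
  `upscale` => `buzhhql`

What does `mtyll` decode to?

forge

Shifts by position in clown: pos 0: c→j (+7), pos 1: l→q (+5), pos 2: o→v (+7), pos 3: w→b (+5) — repeating every 2. A repeating key of period 2 is used — shifts +7, +5 over and over.
Decoding mtyll: m−7=f, t−5=o, y−7=r, l−5=g, l−7=e.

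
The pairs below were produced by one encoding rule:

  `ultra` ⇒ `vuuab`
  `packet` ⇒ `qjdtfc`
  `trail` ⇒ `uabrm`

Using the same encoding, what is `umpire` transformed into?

Shifts by position in ultra: pos 0: u→v (+1), pos 1: l→u (+9), pos 2: t→u (+1), pos 3: r→a (+9) — repeating every 2. It's a Vigenère-style cipher with numeric key [1,9]: position i shifts by key[i mod 2].
Applying it to umpire: u+1=v, m+9=v, p+1=q, i+9=r, r+1=s, e+9=n.

vvqrsn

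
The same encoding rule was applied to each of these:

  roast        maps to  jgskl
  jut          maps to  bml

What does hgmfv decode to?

Compare letters: r→j is +18, o→g is +18, a→s is +18 — a constant shift. Each letter is shifted forward by 18 in the alphabet (a Caesar shift of +18).
Undoing it on hgmfv: h−18=p, g−18=o, m−18=u, f−18=n, v−18=d.

pound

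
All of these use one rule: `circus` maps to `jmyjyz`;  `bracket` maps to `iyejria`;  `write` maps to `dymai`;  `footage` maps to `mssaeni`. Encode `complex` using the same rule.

jstwsie

The shift depends on letter class: consonant c→j is +7, but vowel i→m is +4. Vowels shift forward by 4 and consonants shift forward by 7.
On complex: c(cons)+7=j, o(vowel)+4=s, m(cons)+7=t, p(cons)+7=w, l(cons)+7=s, e(vowel)+4=i, x(cons)+7=e.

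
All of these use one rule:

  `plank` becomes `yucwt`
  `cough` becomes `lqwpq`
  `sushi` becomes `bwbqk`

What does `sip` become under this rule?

The shift depends on letter class: consonant p→y is +9, but vowel a→c is +2. The rule splits by letter class: vowels +2, consonants +9.
For sip: s(cons)+9=b, i(vowel)+2=k, p(cons)+9=y.

bky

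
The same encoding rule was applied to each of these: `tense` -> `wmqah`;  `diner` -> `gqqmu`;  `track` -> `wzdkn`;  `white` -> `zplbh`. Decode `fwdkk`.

coach

Shifts by position in tense: pos 0: t→w (+3), pos 1: e→m (+8), pos 2: n→q (+3), pos 3: s→a (+8) — repeating every 2. It's a Vigenère-style cipher with numeric key [3,8]: position i shifts by key[i mod 2].
Undoing it on fwdkk: f−3=c, w−8=o, d−3=a, k−8=c, k−3=h.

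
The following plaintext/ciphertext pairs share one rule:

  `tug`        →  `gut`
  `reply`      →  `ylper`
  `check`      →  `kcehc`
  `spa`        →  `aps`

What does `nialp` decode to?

plain

It's just the letters in reverse order.
Decoding nialp: then reverse → plain.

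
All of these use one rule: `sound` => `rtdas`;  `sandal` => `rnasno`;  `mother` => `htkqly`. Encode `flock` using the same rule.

Each letter's alphabet position (a=0..z=25) is mapped through 19·x+13 mod 26 — an affine cipher.
For flock: f(5)→19·5+13≡4=e; l(11)→19·11+13≡14=o; o(14)→19·14+13≡19=t; c(2)→19·2+13≡25=z; k(10)→19·10+13≡21=v (all mod 26).

eotzv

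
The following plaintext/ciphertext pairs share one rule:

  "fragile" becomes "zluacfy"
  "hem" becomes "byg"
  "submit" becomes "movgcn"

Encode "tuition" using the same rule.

Compare letters: f→z is +20, r→l is +20, a→u is +20 — a constant shift. Every letter moves 20 places later in the alphabet, wrapping around z→a.
Applying it to tuition: t+20=n, u+20=o, i+20=c, t+20=n, i+20=c, o+20=i, n+20=h.

nocncih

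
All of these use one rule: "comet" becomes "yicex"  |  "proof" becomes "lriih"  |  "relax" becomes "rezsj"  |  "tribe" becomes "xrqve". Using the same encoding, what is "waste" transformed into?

gsuxe

c(2)→y(24) and o(14)→i(8) fit y≡3x+18 (mod 26); the inverse of 3 mod 26 is 9. This is an affine cipher: with a=0,…,z=25, each position x becomes (3x+18) mod 26.
For waste: w(22)→3·22+18≡6=g; a(0)→3·0+18≡18=s; s(18)→3·18+18≡20=u; t(19)→3·19+18≡23=x; e(4)→3·4+18≡4=e (all mod 26).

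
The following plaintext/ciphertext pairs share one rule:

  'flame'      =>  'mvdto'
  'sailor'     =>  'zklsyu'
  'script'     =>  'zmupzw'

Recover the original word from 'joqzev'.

census

Shifts by position in flame: pos 0: f→m (+7), pos 1: l→v (+10), pos 2: a→d (+3), pos 3: m→t (+7), pos 4: e→o (+10) — repeating every 3. The shifts repeat in a cycle of length 3: positions 0,1,… shift by +7, +10, +3, then the pattern repeats.
Reversing it on joqzev: j−7=c, o−10=e, q−3=n, z−7=s, e−10=u, v−3=s.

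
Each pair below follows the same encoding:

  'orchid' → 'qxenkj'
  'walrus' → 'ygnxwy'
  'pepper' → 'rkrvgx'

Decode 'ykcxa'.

The shifts repeat in a cycle of length 2: positions 0,1,… shift by +2, +6, then the pattern repeats.
Reversing it on ykcxa: y−2=w, k−6=e, c−2=a, x−6=r, a−2=y.

weary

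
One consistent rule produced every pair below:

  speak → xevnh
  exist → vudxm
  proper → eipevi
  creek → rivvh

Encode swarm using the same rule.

xfnil

This is an affine cipher: with a=0,…,z=25, each position x becomes (15x+13) mod 26.
Applying it to swarm: s(18)→15·18+13≡23=x; w(22)→15·22+13≡5=f; a(0)→15·0+13≡13=n; r(17)→15·17+13≡8=i; m(12)→15·12+13≡11=l (all mod 26).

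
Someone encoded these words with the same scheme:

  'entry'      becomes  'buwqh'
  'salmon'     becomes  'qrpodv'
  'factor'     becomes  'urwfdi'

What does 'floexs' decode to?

public

The output letters match the input read backwards, each shifted +3: entry reversed is yrtne. Two steps: reverse the string, then apply a Caesar shift of +3.
Undoing it on floexs: shift back: f−3=c, l−3=i, o−3=l, e−3=b, x−3=u, s−3=p → cilbup; then reverse → public.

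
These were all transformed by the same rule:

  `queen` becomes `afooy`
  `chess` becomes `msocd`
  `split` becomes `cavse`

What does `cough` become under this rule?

mzeqs

Shifts by position in queen: pos 0: q→a (+10), pos 1: u→f (+11), pos 2: e→o (+10), pos 3: e→o (+10), pos 4: n→y (+11) — repeating every 3. A repeating key of period 3 is used — shifts +10, +11, +10 over and over.
For cough: c+10=m, o+11=z, u+10=e, g+10=q, h+11=s.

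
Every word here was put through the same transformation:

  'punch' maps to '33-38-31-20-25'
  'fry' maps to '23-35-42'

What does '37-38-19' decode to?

tub

p is letter #16 and maps to 33: an offset of 17. Letters become their 1-based position plus 17 (so a→18, b→19, …).
Reversing it on 37-38-19: 37→(37−17)÷1=20=t, 38→(38−17)÷1=21=u, 19→(19−17)÷1=2=b.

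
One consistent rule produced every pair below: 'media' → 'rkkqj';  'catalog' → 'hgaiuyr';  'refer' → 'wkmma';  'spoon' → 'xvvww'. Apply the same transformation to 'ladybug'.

In media: m→r is +5, e→k is +6, d→k is +7, i→q is +8 — the shift increases by 1 each position. Letter i (0-indexed) is shifted by i+5, so successive shifts are 5, 6, 7, ….
For ladybug: l+5=q, a+6=g, d+7=k, y+8=g, b+9=k, u+10=e, g+11=r.

qgkgker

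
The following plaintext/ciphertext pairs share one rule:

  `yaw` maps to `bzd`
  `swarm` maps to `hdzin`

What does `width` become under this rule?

drwgs

Letters are reflected about the middle of the alphabet (position → 25−position): Atbash.
On width: w↔d, i↔r, d↔w, t↔g, h↔s.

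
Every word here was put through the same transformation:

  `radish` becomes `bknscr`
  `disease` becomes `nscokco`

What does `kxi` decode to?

any

Each letter is shifted forward by 10 in the alphabet (a Caesar shift of +10).
Undoing it on kxi: k−10=a, x−10=n, i−10=y.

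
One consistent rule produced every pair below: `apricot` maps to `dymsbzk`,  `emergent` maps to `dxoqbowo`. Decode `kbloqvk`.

algebra

The output letters match the input read backwards, each shifted +10: apricot reversed is tocirpa. The word is reversed, then every letter is shifted forward by 10.
Reversing it on kbloqvk: shift back: k−10=a, b−10=r, l−10=b, o−10=e, q−10=g, v−10=l, k−10=a → arbegla; then reverse → algebra.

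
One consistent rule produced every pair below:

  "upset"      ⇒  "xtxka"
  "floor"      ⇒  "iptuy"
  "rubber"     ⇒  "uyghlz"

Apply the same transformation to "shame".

In upset: u→x is +3, p→t is +4, s→x is +5, e→k is +6 — the shift increases by 1 each position. The shift increases by 1 at each position, starting from +3: 3, 4, 5, ….
On shame: s+3=v, h+4=l, a+5=f, m+6=s, e+7=l.

vlfsl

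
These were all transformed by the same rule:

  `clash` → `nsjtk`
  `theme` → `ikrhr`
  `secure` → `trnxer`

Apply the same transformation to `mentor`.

hrwile

c(2)→n(13) and l(11)→s(18) fit y≡15x+9 (mod 26); the inverse of 15 mod 26 is 7. Each letter's alphabet position (a=0..z=25) is mapped through 15·x+9 mod 26 — an affine cipher.
For mentor: m(12)→15·12+9≡7=h; e(4)→15·4+9≡17=r; n(13)→15·13+9≡22=w; t(19)→15·19+9≡8=i; o(14)→15·14+9≡11=l; r(17)→15·17+9≡4=e (all mod 26).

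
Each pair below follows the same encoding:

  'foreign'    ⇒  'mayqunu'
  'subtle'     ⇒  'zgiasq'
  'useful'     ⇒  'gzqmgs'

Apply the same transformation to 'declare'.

The shift depends on letter class: consonant f→m is +7, but vowel o→a is +12. Vowels shift forward by 12 and consonants shift forward by 7.
For declare: d(cons)+7=k, e(vowel)+12=q, c(cons)+7=j, l(cons)+7=s, a(vowel)+12=m, r(cons)+7=y, e(vowel)+12=q.

kqjsmyq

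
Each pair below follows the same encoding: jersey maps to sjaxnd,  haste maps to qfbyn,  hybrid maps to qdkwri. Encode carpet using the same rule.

lfauny

Shifts by position in jersey: pos 0: j→s (+9), pos 1: e→j (+5), pos 2: r→a (+9), pos 3: s→x (+5) — repeating every 2. The shifts repeat in a cycle of length 2: positions 0,1,… shift by +9, +5, then the pattern repeats.
For carpet: c+9=l, a+5=f, r+9=a, p+5=u, e+9=n, t+5=y.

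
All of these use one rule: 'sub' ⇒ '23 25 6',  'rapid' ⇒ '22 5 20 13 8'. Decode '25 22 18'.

urn

Letters become their 1-based position plus 4 (so a→5, b→6, …).
Undoing it on 25 22 18: 25→(25−4)÷1=21=u, 22→(22−4)÷1=18=r, 18→(18−4)÷1=14=n.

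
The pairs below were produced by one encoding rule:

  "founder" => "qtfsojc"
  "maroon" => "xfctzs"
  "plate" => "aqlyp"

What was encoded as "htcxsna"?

A repeating key of period 2 is used — shifts +11, +5 over and over.
Undoing it on htcxsna: h−11=w, t−5=o, c−11=r, x−5=s, s−11=h, n−5=i, a−11=p.

worship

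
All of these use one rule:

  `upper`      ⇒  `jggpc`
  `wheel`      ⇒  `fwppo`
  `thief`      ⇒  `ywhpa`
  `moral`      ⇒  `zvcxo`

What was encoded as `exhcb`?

dairy

u(20)→j(9) and p(15)→g(6) fit y≡11x+23 (mod 26); the inverse of 11 mod 26 is 19. Treating letters as 0–25, the rule is x ↦ 11x + 23 (mod 26).
Undoing it on exhcb: e(4)→19·(4−23)≡3=d; x(23)→19·(23−23)≡0=a; h(7)→19·(7−23)≡8=i; c(2)→19·(2−23)≡17=r; b(1)→19·(1−23)≡24=y (all mod 26).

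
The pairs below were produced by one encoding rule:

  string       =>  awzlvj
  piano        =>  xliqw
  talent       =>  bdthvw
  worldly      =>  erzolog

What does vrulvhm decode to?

Shifts by position in string: pos 0: s→a (+8), pos 1: t→w (+3), pos 2: r→z (+8), pos 3: i→l (+3) — repeating every 2. A repeating key of period 2 is used — shifts +8, +3 over and over.
Undoing it on vrulvhm: v−8=n, r−3=o, u−8=m, l−3=i, v−8=n, h−3=e, m−8=e.

nominee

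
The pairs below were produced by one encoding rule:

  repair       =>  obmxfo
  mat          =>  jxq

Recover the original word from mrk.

pun

Each letter is shifted forward by 23 in the alphabet (a Caesar shift of +23).
Undoing it on mrk: m−23=p, r−23=u, k−23=n.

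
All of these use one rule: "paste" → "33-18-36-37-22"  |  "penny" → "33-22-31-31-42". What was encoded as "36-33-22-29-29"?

p is letter #16 and maps to 33: an offset of 17. Letters become their 1-based position plus 17 (so a→18, b→19, …).
Undoing it on 36-33-22-29-29: 36→(36−17)÷1=19=s, 33→(33−17)÷1=16=p, 22→(22−17)÷1=5=e, 29→(29−17)÷1=12=l, 29→(29−17)÷1=12=l.

spell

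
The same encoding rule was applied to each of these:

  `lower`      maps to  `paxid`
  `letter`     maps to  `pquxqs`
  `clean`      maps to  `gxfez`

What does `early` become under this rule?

imspk

Shifts by position in lower: pos 0: l→p (+4), pos 1: o→a (+12), pos 2: w→x (+1), pos 3: e→i (+4), pos 4: r→d (+12) — repeating every 3. The shifts repeat in a cycle of length 3: positions 0,1,… shift by +4, +12, +1, then the pattern repeats.
On early: e+4=i, a+12=m, r+1=s, l+4=p, y+12=k.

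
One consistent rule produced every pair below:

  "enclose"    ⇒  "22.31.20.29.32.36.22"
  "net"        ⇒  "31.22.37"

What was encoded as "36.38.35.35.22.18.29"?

surreal

Each letter is replaced by its alphabet position (a=1..z=26) + 17.
Reversing it on 36.38.35.35.22.18.29: 36→(36−17)÷1=19=s, 38→(38−17)÷1=21=u, 35→(35−17)÷1=18=r, 35→(35−17)÷1=18=r, 22→(22−17)÷1=5=e, 18→(18−17)÷1=1=a, 29→(29−17)÷1=12=l.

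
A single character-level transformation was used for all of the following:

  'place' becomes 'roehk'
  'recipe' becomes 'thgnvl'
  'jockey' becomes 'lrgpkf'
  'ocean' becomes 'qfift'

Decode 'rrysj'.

pound

In place: p→r is +2, l→o is +3, a→e is +4, c→h is +5 — the shift increases by 1 each position. The shift increases by 1 at each position, starting from +2: 2, 3, 4, ….
Undoing it on rrysj: r−2=p, r−3=o, y−4=u, s−5=n, j−6=d.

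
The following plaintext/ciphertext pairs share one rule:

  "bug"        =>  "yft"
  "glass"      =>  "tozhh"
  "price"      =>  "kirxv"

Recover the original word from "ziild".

arrow

This is the alphabet-reversal cipher (Atbash): a becomes z, b becomes y, etc.
Decoding ziild: z↔a, i↔r, i↔r, l↔o, d↔w.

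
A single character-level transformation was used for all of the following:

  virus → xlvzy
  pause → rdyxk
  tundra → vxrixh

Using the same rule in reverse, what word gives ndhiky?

ladder

The shift increases by 1 at each position, starting from +2: 2, 3, 4, ….
Decoding ndhiky: n−2=l, d−3=a, h−4=d, i−5=d, k−6=e, y−7=r.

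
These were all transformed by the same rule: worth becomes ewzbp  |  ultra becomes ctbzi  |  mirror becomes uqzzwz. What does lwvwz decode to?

Compare letters: w→e is +8, o→w is +8, r→z is +8 — a constant shift. It's a constant shift of +8 (ROT8).
Reversing it on lwvwz: l−8=d, w−8=o, v−8=n, w−8=o, z−8=r.

donor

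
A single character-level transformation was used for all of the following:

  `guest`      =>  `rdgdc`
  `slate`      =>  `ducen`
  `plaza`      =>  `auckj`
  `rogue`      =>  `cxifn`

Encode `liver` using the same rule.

A repeating key of period 3 is used — shifts +11, +9, +2 over and over.
For liver: l+11=w, i+9=r, v+2=x, e+11=p, r+9=a.

wrxpa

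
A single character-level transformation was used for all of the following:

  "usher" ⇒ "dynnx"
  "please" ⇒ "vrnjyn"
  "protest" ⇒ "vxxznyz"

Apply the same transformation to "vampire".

bjsvrxn

The rule splits by letter class: vowels +9, consonants +6.
On vampire: v(cons)+6=b, a(vowel)+9=j, m(cons)+6=s, p(cons)+6=v, i(vowel)+9=r, r(cons)+6=x, e(vowel)+9=n.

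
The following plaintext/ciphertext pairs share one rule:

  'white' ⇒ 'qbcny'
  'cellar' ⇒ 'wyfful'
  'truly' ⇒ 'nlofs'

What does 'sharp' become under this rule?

mbulj

Compare letters: w→q is +20, h→b is +20, i→c is +20 — a constant shift. Each letter is shifted forward by 20 in the alphabet (a Caesar shift of +20).
For sharp: s+20=m, h+20=b, a+20=u, r+20=l, p+20=j.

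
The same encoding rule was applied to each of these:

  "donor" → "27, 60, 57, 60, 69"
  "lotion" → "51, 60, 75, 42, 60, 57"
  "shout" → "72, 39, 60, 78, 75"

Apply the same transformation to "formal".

33, 60, 69, 54, 18, 51

d(#4)→27 and o(#15)→60: differences scale by 3, so n = 3·pos + 15. The formula is n = 3×(alphabet index, a=1) + 15.
Applying it to formal: f=6→33, o=15→60, r=18→69, m=13→54, a=1→18, l=12→51.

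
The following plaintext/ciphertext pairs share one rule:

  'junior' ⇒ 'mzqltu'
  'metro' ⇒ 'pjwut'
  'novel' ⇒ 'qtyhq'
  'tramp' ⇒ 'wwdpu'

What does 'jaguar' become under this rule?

mfjxfu

Shifts by position in junior: pos 0: j→m (+3), pos 1: u→z (+5), pos 2: n→q (+3), pos 3: i→l (+3), pos 4: o→t (+5), pos 5: r→u (+3) — repeating every 3. A repeating key of period 3 is used — shifts +3, +5, +3 over and over.
Applying it to jaguar: j+3=m, a+5=f, g+3=j, u+3=x, a+5=f, r+3=u.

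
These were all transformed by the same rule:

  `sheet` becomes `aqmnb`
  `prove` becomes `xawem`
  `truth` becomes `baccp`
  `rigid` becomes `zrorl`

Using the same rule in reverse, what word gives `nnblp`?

fetch

Shifts by position in sheet: pos 0: s→a (+8), pos 1: h→q (+9), pos 2: e→m (+8), pos 3: e→n (+9) — repeating every 2. It's a Vigenère-style cipher with numeric key [8,9]: position i shifts by key[i mod 2].
Reversing it on nnblp: n−8=f, n−9=e, b−8=t, l−9=c, p−8=h.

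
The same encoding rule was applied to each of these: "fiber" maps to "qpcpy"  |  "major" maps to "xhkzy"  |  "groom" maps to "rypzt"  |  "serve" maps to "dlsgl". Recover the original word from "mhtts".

Shifts by position in fiber: pos 0: f→q (+11), pos 1: i→p (+7), pos 2: b→c (+1), pos 3: e→p (+11), pos 4: r→y (+7) — repeating every 3. The shifts repeat in a cycle of length 3: positions 0,1,… shift by +11, +7, +1, then the pattern repeats.
Reversing it on mhtts: m−11=b, h−7=a, t−1=s, t−11=i, s−7=l.

basil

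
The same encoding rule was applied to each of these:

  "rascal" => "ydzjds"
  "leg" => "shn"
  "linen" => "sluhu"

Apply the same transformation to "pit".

The shift depends on letter class: consonant r→y is +7, but vowel a→d is +3. The rule splits by letter class: vowels +3, consonants +7.
Applying it to pit: p(cons)+7=w, i(vowel)+3=l, t(cons)+7=a.

wla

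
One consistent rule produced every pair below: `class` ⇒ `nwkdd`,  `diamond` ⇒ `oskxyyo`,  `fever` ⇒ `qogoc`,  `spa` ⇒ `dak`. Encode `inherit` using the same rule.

The shift depends on letter class: consonant c→n is +11, but vowel a→k is +10. Two shifts are in play — +10 for a/e/i/o/u, +11 for every other letter.
On inherit: i(vowel)+10=s, n(cons)+11=y, h(cons)+11=s, e(vowel)+10=o, r(cons)+11=c, i(vowel)+10=s, t(cons)+11=e.

sysocse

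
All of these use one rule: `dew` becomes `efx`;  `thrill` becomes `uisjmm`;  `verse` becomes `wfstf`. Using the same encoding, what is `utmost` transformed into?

vunptu

Compare letters: d→e is +1, e→f is +1, w→x is +1 — a constant shift. It's a constant shift of +1 (ROT1).
Applying it to utmost: u+1=v, t+1=u, m+1=n, o+1=p, s+1=t, t+1=u.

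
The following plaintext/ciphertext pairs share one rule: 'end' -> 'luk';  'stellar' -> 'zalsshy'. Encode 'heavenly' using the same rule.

olhclusf

It's a constant shift of +7 (ROT7).
Applying it to heavenly: h+7=o, e+7=l, a+7=h, v+7=c, e+7=l, n+7=u, l+7=s, y+7=f.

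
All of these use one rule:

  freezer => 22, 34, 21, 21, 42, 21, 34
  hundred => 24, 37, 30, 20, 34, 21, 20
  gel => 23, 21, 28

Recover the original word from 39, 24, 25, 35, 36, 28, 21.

whistle

f is letter #6 and maps to 22: an offset of 16. Letters become their 1-based position plus 16 (so a→17, b→18, …).
Reversing it on 39, 24, 25, 35, 36, 28, 21: 39→(39−16)÷1=23=w, 24→(24−16)÷1=8=h, 25→(25−16)÷1=9=i, 35→(35−16)÷1=19=s, 36→(36−16)÷1=20=t, 28→(28−16)÷1=12=l, 21→(21−16)÷1=5=e.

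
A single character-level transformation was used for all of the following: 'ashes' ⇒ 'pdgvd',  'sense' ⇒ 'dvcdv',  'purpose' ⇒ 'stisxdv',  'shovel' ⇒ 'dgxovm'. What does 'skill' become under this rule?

drbmm

Each letter's alphabet position (a=0..z=25) is mapped through 21·x+15 mod 26 — an affine cipher.
Applying it to skill: s(18)→21·18+15≡3=d; k(10)→21·10+15≡17=r; i(8)→21·8+15≡1=b; l(11)→21·11+15≡12=m; l(11)→21·11+15≡12=m (all mod 26).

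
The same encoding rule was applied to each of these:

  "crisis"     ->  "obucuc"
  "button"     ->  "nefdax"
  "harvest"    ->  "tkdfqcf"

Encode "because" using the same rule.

It's a Vigenère-style cipher with numeric key [12,10]: position i shifts by key[i mod 2].
For because: b+12=n, e+10=o, c+12=o, a+10=k, u+12=g, s+10=c, e+12=q.

nookgcq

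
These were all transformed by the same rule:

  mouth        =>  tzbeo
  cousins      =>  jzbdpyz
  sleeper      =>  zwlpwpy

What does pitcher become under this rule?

wtanopy

Shifts by position in mouth: pos 0: m→t (+7), pos 1: o→z (+11), pos 2: u→b (+7), pos 3: t→e (+11) — repeating every 2. A repeating key of period 2 is used — shifts +7, +11 over and over.
For pitcher: p+7=w, i+11=t, t+7=a, c+11=n, h+7=o, e+11=p, r+7=y.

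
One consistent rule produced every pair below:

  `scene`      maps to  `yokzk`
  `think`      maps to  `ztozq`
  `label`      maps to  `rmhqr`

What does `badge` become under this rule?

Shifts by position in scene: pos 0: s→y (+6), pos 1: c→o (+12), pos 2: e→k (+6), pos 3: n→z (+12) — repeating every 2. A repeating key of period 2 is used — shifts +6, +12 over and over.
For badge: b+6=h, a+12=m, d+6=j, g+12=s, e+6=k.

hmjsk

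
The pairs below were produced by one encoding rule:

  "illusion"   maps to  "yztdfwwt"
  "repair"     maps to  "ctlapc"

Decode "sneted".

stitch

The output letters match the input read backwards, each shifted +11: illusion reversed is noisulli. Two steps: reverse the string, then apply a Caesar shift of +11.
Undoing it on sneted: shift back: s−11=h, n−11=c, e−11=t, t−11=i, e−11=t, d−11=s → hctits; then reverse → stitch.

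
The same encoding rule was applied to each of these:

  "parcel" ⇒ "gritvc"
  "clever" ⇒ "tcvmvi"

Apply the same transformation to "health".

yvrcky

Compare letters: p→g is +17, a→r is +17, r→i is +17 — a constant shift. It's a constant shift of +17 (ROT17).
Applying it to health: h+17=y, e+17=v, a+17=r, l+17=c, t+17=k, h+17=y.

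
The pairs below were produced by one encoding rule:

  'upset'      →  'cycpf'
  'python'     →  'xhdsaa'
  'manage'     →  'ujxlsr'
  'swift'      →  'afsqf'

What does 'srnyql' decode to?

kidney

In upset: u→c is +8, p→y is +9, s→c is +10, e→p is +11 — the shift increases by 1 each position. The shift increases by 1 at each position, starting from +8: 8, 9, 10, ….
Undoing it on srnyql: s−8=k, r−9=i, n−10=d, y−11=n, q−12=e, l−13=y.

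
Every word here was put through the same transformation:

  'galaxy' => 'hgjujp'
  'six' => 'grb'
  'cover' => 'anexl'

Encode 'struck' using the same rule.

tldacb

The output letters match the input read backwards, each shifted +9: galaxy reversed is yxalag. Two steps: reverse the string, then apply a Caesar shift of +9.
For struck: reverse → kcurts; then shift: k+9=t, c+9=l, u+9=d, r+9=a, t+9=c, s+9=b.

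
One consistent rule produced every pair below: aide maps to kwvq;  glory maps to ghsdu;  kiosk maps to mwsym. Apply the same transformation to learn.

This is an affine cipher: with a=0,…,z=25, each position x becomes (21x+10) mod 26.
On learn: l(11)→21·11+10≡7=h; e(4)→21·4+10≡16=q; a(0)→21·0+10≡10=k; r(17)→21·17+10≡3=d; n(13)→21·13+10≡23=x (all mod 26).

hqkdx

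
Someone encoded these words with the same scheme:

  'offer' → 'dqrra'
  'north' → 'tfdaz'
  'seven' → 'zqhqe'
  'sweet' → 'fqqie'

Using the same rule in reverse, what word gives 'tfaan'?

booth

Read the word backwards and shift each letter +12.
Decoding tfaan: shift back: t−12=h, f−12=t, a−12=o, a−12=o, n−12=b → htoob; then reverse → booth.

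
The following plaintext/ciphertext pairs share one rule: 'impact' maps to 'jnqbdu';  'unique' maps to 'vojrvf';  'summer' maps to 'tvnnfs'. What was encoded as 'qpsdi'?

porch

Compare letters: i→j is +1, m→n is +1, p→q is +1 — a constant shift. Each letter is shifted forward by 1 in the alphabet (a Caesar shift of +1).
Reversing it on qpsdi: q−1=p, p−1=o, s−1=r, d−1=c, i−1=h.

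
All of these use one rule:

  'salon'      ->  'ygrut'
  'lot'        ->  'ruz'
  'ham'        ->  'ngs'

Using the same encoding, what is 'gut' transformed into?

Compare letters: s→y is +6, a→g is +6, l→r is +6 — a constant shift. This is a Caesar cipher with shift 6.
For gut: g+6=m, u+6=a, t+6=z.

maz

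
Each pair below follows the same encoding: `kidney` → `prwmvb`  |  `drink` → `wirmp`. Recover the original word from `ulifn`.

forum

Each pair mirrors across the alphabet (k↔p, i↔r, d↔w): positions sum to 25. Each letter is replaced by its mirror in the alphabet: a↔z, b↔y, c↔x, and so on (the Atbash cipher).
Decoding ulifn: u↔f, l↔o, i↔r, f↔u, n↔m.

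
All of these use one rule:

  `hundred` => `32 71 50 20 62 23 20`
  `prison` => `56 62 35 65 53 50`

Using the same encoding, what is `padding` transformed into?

h(#8)→32 and u(#21)→71: differences scale by 3, so n = 3·pos + 8. The formula is n = 3×(alphabet index, a=1) + 8.
Applying it to padding: p=16→56, a=1→11, d=4→20, d=4→20, i=9→35, n=14→50, g=7→29.

56 11 20 20 35 50 29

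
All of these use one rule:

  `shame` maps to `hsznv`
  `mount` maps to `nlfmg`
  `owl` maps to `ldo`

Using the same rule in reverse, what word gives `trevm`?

given

This is the alphabet-reversal cipher (Atbash): a becomes z, b becomes y, etc.
Undoing it on trevm: t↔g, r↔i, e↔v, v↔e, m↔n.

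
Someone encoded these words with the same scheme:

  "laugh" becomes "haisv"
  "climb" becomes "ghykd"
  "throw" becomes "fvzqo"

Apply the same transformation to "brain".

dzayn

l(11)→h(7) and a(0)→a(0) fit y≡3x+0 (mod 26); the inverse of 3 mod 26 is 9. This is an affine cipher: with a=0,…,z=25, each position x becomes (3x+0) mod 26.
On brain: b(1)→3·1+0≡3=d; r(17)→3·17+0≡25=z; a(0)→3·0+0≡0=a; i(8)→3·8+0≡24=y; n(13)→3·13+0≡13=n (all mod 26).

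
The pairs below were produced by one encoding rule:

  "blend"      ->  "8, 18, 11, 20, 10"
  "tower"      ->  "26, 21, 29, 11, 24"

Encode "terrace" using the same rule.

Letters become their 1-based position plus 6 (so a→7, b→8, …).
For terrace: t=20→26, e=5→11, r=18→24, r=18→24, a=1→7, c=3→9, e=5→11.

26, 11, 24, 24, 7, 9, 11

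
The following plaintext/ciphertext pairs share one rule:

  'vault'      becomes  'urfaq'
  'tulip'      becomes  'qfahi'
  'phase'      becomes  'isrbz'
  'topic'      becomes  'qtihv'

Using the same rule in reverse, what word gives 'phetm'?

v(21)→u(20) and a(0)→r(17) fit y≡15x+17 (mod 26); the inverse of 15 mod 26 is 7. This is an affine cipher: with a=0,…,z=25, each position x becomes (15x+17) mod 26.
Reversing it on phetm: p(15)→7·(15−17)≡12=m; h(7)→7·(7−17)≡8=i; e(4)→7·(4−17)≡13=n; t(19)→7·(19−17)≡14=o; m(12)→7·(12−17)≡17=r (all mod 26).

minor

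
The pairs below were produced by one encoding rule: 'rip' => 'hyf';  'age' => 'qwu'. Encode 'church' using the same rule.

Each letter is shifted forward by 16 in the alphabet (a Caesar shift of +16).
For church: c+16=s, h+16=x, u+16=k, r+16=h, c+16=s, h+16=x.

sxkhsx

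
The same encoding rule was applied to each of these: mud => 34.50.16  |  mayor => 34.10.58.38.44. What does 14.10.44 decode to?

car

m(#13)→34 and u(#21)→50: differences scale by 2, so n = 2·pos + 8. With a=1..z=26, the number is 2·pos + 8.
Decoding 14.10.44: 14→(14−8)÷2=3=c, 10→(10−8)÷2=1=a, 44→(44−8)÷2=18=r.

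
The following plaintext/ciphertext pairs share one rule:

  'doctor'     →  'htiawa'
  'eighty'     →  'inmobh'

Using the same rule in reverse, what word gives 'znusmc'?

violet

In doctor: d→h is +4, o→t is +5, c→i is +6, t→a is +7 — the shift increases by 1 each position. The shift increases by 1 at each position, starting from +4: 4, 5, 6, ….
Reversing it on znusmc: z−4=v, n−5=i, u−6=o, s−7=l, m−8=e, c−9=t.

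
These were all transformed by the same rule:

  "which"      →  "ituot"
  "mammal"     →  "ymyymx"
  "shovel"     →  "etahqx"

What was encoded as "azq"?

Compare letters: w→i is +12, h→t is +12, i→u is +12 — a constant shift. This is a Caesar cipher with shift 12.
Reversing it on azq: a−12=o, z−12=n, q−12=e.

one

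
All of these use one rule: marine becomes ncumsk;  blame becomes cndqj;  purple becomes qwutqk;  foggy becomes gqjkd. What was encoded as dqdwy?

In marine: m→n is +1, a→c is +2, r→u is +3, i→m is +4 — the shift increases by 1 each position. The shift increases by 1 at each position, starting from +1: 1, 2, 3, ….
Decoding dqdwy: d−1=c, q−2=o, d−3=a, w−4=s, y−5=t.

coast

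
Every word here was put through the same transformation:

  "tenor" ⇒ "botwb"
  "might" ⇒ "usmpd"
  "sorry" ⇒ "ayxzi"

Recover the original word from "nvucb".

flour

Shifts by position in tenor: pos 0: t→b (+8), pos 1: e→o (+10), pos 2: n→t (+6), pos 3: o→w (+8), pos 4: r→b (+10) — repeating every 3. A repeating key of period 3 is used — shifts +8, +10, +6 over and over.
Reversing it on nvucb: n−8=f, v−10=l, u−6=o, c−8=u, b−10=r.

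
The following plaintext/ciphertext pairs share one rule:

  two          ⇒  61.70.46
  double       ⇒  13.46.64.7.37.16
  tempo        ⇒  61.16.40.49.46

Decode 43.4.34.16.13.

naked

t(#20)→61 and w(#23)→70: differences scale by 3, so n = 3·pos + 1. Each letter becomes 3×(its alphabet position, a=1..z=26) + 1.
Undoing it on 43.4.34.16.13: 43→(43−1)÷3=14=n, 4→(4−1)÷3=1=a, 34→(34−1)÷3=11=k, 16→(16−1)÷3=5=e, 13→(13−1)÷3=4=d.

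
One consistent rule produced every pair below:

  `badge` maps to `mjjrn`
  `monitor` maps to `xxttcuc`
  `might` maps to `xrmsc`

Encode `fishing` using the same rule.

Shifts by position in badge: pos 0: b→m (+11), pos 1: a→j (+9), pos 2: d→j (+6), pos 3: g→r (+11), pos 4: e→n (+9) — repeating every 3. A repeating key of period 3 is used — shifts +11, +9, +6 over and over.
Applying it to fishing: f+11=q, i+9=r, s+6=y, h+11=s, i+9=r, n+6=t, g+11=r.

qrysrtr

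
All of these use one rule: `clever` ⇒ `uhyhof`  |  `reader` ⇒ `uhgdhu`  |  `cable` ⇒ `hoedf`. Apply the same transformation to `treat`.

The output letters match the input read backwards, each shifted +3: clever reversed is revelc. Two steps: reverse the string, then apply a Caesar shift of +3.
For treat: reverse → taert; then shift: t+3=w, a+3=d, e+3=h, r+3=u, t+3=w.

wdhuw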